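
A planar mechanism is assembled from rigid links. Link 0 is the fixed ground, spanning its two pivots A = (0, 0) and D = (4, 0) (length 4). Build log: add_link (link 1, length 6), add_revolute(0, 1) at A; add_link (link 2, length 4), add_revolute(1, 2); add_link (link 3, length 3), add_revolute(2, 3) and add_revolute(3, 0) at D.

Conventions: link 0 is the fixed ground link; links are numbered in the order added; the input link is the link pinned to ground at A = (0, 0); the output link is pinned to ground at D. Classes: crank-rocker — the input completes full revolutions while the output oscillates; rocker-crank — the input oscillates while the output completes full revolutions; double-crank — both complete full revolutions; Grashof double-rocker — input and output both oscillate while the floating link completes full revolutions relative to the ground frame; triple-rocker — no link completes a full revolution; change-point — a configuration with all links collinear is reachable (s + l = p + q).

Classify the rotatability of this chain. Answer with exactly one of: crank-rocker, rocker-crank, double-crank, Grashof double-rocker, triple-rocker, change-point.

lengths: ground=4, input=6, coupler=4, output=3
sorted: s=3 (shortest), l=6 (longest), p+q=8
s + l = 9 vs p + q = 8
s + l > p + q → non-Grashof → no link fully rotates → triple-rocker

triple-rocker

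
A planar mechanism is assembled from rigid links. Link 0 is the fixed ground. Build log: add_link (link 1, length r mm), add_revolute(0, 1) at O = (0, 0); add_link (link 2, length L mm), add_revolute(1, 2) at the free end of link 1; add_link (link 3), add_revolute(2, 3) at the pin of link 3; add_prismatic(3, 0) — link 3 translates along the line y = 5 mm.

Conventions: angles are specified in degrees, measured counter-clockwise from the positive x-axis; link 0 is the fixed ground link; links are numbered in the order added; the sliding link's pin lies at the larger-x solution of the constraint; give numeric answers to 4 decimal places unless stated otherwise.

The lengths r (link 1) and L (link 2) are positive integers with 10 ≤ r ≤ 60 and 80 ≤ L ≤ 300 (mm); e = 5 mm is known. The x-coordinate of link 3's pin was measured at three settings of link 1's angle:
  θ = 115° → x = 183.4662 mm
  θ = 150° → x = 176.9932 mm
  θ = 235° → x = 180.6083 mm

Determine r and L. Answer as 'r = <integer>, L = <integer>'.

constraint per measurement: (x − r cos θ)² + (r sin θ − e)² = L²
subtracting the θ₁ and θ₂ equations cancels the r² and L² terms:
r = (x₁² − x₂²) / (2[(x₁cos θ₁ + e sin θ₁) − (x₂cos θ₂ + e sin θ₂)]) = 14.9998 → r = 15
L² = (x₁ − r cos θ₁)² + (r sin θ₁ − e)² = 36099.9854 → L = 190.0000 → L = 190
check at θ₃=235°: x = 180.6083 (printed 180.6083) ✓

r = 15, L = 190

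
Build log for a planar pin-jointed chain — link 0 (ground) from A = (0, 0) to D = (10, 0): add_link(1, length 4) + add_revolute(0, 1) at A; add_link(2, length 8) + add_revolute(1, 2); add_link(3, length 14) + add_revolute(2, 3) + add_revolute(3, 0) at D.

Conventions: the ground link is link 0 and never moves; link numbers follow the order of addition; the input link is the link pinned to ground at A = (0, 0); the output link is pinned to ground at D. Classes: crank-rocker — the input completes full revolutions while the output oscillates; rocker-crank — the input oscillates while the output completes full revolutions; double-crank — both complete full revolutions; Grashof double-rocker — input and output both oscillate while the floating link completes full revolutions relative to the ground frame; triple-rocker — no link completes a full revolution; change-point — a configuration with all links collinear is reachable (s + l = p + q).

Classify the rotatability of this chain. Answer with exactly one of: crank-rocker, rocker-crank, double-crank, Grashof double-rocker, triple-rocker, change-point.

lengths: ground=10, input=4, coupler=8, output=14
sorted: s=4 (shortest), l=14 (longest), p+q=18
s + l = 18 vs p + q = 18
s + l = p + q → change-point (collinear configuration reachable)

change-point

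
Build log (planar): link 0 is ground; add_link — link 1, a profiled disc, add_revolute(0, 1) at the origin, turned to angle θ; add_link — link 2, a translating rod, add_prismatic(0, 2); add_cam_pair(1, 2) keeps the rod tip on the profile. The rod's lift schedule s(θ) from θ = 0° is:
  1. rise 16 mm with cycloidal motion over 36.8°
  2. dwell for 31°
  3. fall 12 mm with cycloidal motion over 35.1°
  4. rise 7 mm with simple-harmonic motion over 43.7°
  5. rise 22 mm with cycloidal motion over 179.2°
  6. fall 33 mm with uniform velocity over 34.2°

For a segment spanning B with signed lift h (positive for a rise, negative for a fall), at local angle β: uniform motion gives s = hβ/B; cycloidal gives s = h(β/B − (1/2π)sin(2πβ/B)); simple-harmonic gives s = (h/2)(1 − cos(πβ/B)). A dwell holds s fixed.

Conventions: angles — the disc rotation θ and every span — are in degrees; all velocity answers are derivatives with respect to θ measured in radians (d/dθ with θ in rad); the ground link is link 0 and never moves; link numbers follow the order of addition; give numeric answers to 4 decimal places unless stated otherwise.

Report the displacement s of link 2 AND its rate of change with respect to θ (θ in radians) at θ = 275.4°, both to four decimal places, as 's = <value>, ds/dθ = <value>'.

seg 1 [0°–36.8°] cycloidal, h=16: full span → s += 16 → s = 16.0000
seg 2 [36.8°–67.8°] dwell: s stays 16.0000
seg 3 [67.8°–102.9°] cycloidal, h=-12: full span → s += -12 → s = 4.0000
seg 4 [102.9°–146.6°] simple-harmonic, h=7: full span → s += 7 → s = 11.0000
seg 5 [146.6°–325.8°] cycloidal, h=22: θ=275.4° here. β=128.8, B=179.2. 22·(0.7187 − sin(2π·0.7187)/(2π)) = 19.2466 → s = 30.2466
velocity in seg [146.6°–325.8°] (cycloidal), θ in radians: β = 128.8° = 2.2480 rad, B = 179.2° = 3.1276 rad; ds/dθ = (h/B)(1 − cos(2πβ/B)) = (22/3.1276)(1 − cos(2π·0.7187)) = 8.406361 mm/rad

s = 30.2466, ds/dθ = 8.4064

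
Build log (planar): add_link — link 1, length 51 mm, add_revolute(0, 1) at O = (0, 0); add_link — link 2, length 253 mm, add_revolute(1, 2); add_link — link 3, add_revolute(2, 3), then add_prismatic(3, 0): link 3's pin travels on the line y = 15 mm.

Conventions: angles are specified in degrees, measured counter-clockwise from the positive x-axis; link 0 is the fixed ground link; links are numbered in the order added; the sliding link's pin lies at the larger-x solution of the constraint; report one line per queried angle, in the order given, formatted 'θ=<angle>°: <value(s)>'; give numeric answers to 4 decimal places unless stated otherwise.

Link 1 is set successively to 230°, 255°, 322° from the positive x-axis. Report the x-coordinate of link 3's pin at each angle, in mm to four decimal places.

geometry: r = 51 mm, L = 253 mm, e = 15 mm
θ=230°: crank pin P = (r cos θ, r sin θ) = (-32.782168, -39.068267)
θ=230°: h = r sin θ − e = -39.068267 − 15 = -54.068267
θ=230°: x = r cos θ + √(L² − h²) = -32.782168 + 247.155058 = 214.372890
θ=255°: crank pin P = (r cos θ, r sin θ) = (-13.199771, -49.262217)
θ=255°: h = r sin θ − e = -49.262217 − 15 = -64.262217
θ=255°: x = r cos θ + √(L² − h²) = -13.199771 + 244.702610 = 231.502839
θ=322°: crank pin P = (r cos θ, r sin θ) = (40.188548, -31.398735)
θ=322°: h = r sin θ − e = -31.398735 − 15 = -46.398735
θ=322°: x = r cos θ + √(L² − h²) = 40.188548 + 248.708981 = 288.897530

θ=230°: 214.3729
θ=255°: 231.5028
θ=322°: 288.8975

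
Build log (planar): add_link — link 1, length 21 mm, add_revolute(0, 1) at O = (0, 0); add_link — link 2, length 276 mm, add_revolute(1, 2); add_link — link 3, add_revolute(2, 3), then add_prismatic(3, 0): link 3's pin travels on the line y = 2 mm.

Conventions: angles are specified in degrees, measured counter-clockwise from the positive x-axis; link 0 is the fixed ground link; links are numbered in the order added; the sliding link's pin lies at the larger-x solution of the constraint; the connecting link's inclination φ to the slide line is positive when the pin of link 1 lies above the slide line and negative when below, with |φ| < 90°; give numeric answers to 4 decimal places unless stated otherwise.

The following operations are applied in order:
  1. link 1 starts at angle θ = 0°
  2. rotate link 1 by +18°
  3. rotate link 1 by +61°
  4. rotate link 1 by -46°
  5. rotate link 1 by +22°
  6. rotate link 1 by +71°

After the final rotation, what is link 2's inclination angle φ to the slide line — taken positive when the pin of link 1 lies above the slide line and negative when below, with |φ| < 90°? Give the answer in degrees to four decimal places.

geometry: r = 21 mm, L = 276 mm, e = 2 mm; θ starts at 0°
rotate link 1 by +18°: θ ← 0° +18° = 18°
rotate link 1 by +61°: θ ← 18° +61° = 79°
rotate link 1 by -46°: θ ← 79° -46° = 33°
rotate link 1 by +22°: θ ← 33° +22° = 55°
rotate link 1 by +71°: θ ← 55° +71° = 126°
h = r sin θ − e = 16.989357 − 2 = 14.989357
sin φ = h / L = 14.989357 / 276 = 0.05430926
φ = arcsin(0.05430926) = 3.113223°

3.1132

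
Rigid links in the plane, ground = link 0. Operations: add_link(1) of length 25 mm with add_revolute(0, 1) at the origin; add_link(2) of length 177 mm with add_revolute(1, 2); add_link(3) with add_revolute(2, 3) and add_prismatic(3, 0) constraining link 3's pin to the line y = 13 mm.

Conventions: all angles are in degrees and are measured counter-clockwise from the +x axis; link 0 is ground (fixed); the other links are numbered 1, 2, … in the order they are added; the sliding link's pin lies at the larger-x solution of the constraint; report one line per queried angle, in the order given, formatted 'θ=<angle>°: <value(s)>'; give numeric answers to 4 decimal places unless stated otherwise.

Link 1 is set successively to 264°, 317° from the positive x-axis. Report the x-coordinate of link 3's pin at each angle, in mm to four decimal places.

geometry: r = 25 mm, L = 177 mm, e = 13 mm
θ=264°: crank pin P = (r cos θ, r sin θ) = (-2.613212, -24.863047)
θ=264°: h = r sin θ − e = -24.863047 − 13 = -37.863047
θ=264°: x = r cos θ + √(L² − h²) = -2.613212 + 172.902833 = 170.289621
θ=317°: crank pin P = (r cos θ, r sin θ) = (18.283843, -17.049959)
θ=317°: h = r sin θ − e = -17.049959 − 13 = -30.049959
θ=317°: x = r cos θ + √(L² − h²) = 18.283843 + 174.430502 = 192.714344

θ=264°: 170.2896
θ=317°: 192.7143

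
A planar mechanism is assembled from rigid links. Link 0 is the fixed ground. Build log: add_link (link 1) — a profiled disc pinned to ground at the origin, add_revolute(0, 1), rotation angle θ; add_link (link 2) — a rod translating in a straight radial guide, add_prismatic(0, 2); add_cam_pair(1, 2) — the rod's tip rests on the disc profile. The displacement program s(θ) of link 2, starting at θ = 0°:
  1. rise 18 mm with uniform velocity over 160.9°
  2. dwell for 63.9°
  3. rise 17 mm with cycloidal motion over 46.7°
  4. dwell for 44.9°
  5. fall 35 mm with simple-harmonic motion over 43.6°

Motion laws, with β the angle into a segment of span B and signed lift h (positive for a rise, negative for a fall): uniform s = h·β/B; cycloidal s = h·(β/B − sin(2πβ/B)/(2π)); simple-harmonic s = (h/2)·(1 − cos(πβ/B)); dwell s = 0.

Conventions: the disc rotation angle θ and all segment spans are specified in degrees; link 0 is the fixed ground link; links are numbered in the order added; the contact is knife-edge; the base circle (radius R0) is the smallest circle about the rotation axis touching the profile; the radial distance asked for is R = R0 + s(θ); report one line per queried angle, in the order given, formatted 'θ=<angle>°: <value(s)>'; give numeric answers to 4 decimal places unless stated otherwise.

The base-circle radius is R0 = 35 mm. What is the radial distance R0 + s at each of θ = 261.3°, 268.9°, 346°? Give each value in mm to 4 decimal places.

seg 1 [0°–160.9°] uniform, h=18: full span → s += 18 → s = 18.0000
seg 2 [160.9°–224.8°] dwell: s stays 18.0000
seg 3 [224.8°–271.5°] cycloidal, h=17: θ=261.3° here. β=36.5, B=46.7. 17·(0.7816 − sin(2π·0.7816)/(2π)) = 15.9395 → s = 33.9395
seg 3 [224.8°–271.5°] cycloidal, h=17: θ=268.9° here. β=44.1, B=46.7. 17·(0.9443 − sin(2π·0.9443)/(2π)) = 16.9808 → s = 34.9808
seg 3 [224.8°–271.5°] cycloidal, h=17: full span → s += 17 → s = 35.0000
seg 4 [271.5°–316.4°] dwell: s stays 35.0000
seg 5 [316.4°–360°] simple-harmonic, h=-35: θ=346° here. β=29.6, B=43.6. -35/2·(1 − cos(π·0.6789)) = -26.8258 → s = 8.1742
θ=261.3°: R = R0 + s = 35 + 33.9395 = 68.9395
θ=268.9°: R = R0 + s = 35 + 34.9808 = 69.9808
θ=346°: R = R0 + s = 35 + 8.1742 = 43.1742

θ=261.3°: 68.9395
θ=268.9°: 69.9808
θ=346°: 43.1742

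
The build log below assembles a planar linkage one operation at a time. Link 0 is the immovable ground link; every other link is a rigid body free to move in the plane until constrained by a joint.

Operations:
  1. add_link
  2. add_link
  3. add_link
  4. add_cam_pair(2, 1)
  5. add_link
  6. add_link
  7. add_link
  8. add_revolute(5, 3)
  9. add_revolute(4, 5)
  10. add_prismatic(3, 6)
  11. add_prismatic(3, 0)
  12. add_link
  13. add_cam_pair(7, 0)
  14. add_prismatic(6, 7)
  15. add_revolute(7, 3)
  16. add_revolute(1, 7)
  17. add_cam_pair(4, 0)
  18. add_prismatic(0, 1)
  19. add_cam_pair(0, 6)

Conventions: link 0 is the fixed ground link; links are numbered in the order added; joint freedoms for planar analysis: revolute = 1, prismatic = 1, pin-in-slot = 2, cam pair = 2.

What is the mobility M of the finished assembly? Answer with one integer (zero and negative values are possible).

link 0 = ground. State L|J1|J2 = 1|0|0
+link1  2|0|0
+link2  3|0|0
+link3  4|0|0
C(2,1) f=2→J2  4|0|1
+link4  5|0|1
+link5  6|0|1
+link6  7|0|1
R(5,3) f=1→J1  7|1|1
R(4,5) f=1→J1  7|2|1
P(3,6) f=1→J1  7|3|1
P(3,0) f=1→J1  7|4|1
+link7  8|4|1
C(7,0) f=2→J2  8|4|2
P(6,7) f=1→J1  8|5|2
R(7,3) f=1→J1  8|6|2
R(1,7) f=1→J1  8|7|2
C(4,0) f=2→J2  8|7|3
P(0,1) f=1→J1  8|8|3
C(0,6) f=2→J2  8|8|4
M = 3(8−1)−2·8−4 = 21−16−4 = 1

M = 1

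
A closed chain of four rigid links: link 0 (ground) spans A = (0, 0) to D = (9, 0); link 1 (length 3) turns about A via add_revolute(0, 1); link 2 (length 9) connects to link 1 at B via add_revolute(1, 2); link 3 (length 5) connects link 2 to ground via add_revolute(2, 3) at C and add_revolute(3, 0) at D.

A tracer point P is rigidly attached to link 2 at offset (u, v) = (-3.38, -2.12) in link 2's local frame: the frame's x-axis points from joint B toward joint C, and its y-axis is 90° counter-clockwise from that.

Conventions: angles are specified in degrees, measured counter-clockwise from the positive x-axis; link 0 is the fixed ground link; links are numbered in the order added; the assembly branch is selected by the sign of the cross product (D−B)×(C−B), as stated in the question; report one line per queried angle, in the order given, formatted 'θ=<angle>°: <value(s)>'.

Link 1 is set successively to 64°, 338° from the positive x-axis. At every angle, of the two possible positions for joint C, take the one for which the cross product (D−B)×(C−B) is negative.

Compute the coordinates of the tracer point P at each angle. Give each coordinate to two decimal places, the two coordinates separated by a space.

A=(0,0), D=(9.00,0)
θ=64°: B = A + 3.00·(cos64°, sin64°) = (1.3151, 2.6964)
θ=64°: |BD| = 8.1442
θ=64°: circle(B,9.00) ∩ circle(D,5.00): a=7.5101, h=4.9596
θ=64°:   candidates: C₊=(10.0437,4.8899) cross=40.392; C₋=(6.7597,-4.4700) cross=-40.392
θ=64°:   branch - wants cross < 0 → take C=(6.7597,-4.4700) (cross=-40.392)
θ=64°: ex = (C−B)/|BC| = (0.6049,-0.7963); ey = (0.7963,0.6049)
θ=64°: P = B + -3.38·ex + -2.12·ey = (-2.4177,4.1053)
θ=338°: B = A + 3.00·(cos338°, sin338°) = (2.7816, -1.1238)
θ=338°: |BD| = 6.3192
θ=338°: circle(B,9.00) ∩ circle(D,5.00): a=7.5905, h=4.8357
θ=338°:   candidates: C₊=(9.3911,4.9847) cross=30.557; C₋=(11.1111,-4.5325) cross=-30.557
θ=338°:   branch - wants cross < 0 → take C=(11.1111,-4.5325) (cross=-30.557)
θ=338°: ex = (C−B)/|BC| = (0.9255,-0.3787); ey = (0.3787,0.9255)
θ=338°: P = B + -3.38·ex + -2.12·ey = (-1.1496,-1.8057)

θ=64°: -2.42 4.11
θ=338°: -1.15 -1.81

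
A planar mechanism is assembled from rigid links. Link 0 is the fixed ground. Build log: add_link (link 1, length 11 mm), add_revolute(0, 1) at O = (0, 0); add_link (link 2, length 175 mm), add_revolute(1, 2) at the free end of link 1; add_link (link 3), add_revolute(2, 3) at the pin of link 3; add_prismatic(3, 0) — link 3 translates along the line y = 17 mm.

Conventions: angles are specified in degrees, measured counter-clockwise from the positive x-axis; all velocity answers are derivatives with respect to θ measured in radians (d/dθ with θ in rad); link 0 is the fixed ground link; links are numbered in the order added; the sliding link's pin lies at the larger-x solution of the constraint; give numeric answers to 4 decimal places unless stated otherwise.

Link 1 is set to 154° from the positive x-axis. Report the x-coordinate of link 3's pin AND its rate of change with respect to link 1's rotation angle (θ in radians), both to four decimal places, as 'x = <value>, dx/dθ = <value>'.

geometry: r = 11 mm, L = 175 mm, e = 17 mm
crank pin P = (r cos θ, r sin θ) = (-9.886735, 4.822083)
h = r sin θ − e = 4.822083 − 17 = -12.177917
x = r cos θ + √(L² − h²) = -9.886735 + 174.575767 = 164.689032
dx/dθ = −r sin θ − h·r cos θ/√(L² − h²) (θ in radians; h = -12.177917) = -5.511754

x = 164.6890, dx/dθ = -5.5118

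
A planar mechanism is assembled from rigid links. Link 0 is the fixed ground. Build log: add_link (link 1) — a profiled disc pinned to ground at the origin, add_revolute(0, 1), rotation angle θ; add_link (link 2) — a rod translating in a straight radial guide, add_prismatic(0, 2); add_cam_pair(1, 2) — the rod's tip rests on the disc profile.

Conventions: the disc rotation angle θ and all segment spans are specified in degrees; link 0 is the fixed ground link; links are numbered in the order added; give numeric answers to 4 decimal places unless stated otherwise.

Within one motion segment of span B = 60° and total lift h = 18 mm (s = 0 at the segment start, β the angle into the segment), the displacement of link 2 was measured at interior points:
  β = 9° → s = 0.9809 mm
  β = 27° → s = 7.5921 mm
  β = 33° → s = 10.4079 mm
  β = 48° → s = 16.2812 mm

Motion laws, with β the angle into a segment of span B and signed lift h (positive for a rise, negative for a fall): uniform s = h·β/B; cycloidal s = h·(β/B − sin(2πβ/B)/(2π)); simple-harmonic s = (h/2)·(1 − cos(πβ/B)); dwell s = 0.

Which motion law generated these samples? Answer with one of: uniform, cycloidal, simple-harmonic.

candidates at β/B = r: uniform s = h·r (linear in β); cycloidal s = h·(r − sin(2πr)/(2π)); simple-harmonic s = (h/2)(1 − cos(πr))
β=9°: printed 0.9809 | uniform 2.7000, cycloidal 0.3823, simple-harmonic 0.9809
β=27°: printed 7.5921 | uniform 8.1000, cycloidal 7.2147, simple-harmonic 7.5921
β=33°: printed 10.4079 | uniform 9.9000, cycloidal 10.7853, simple-harmonic 10.4079
β=48°: printed 16.2812 | uniform 14.4000, cycloidal 17.1246, simple-harmonic 16.2812
only one law matches every sample → simple-harmonic

simple-harmonic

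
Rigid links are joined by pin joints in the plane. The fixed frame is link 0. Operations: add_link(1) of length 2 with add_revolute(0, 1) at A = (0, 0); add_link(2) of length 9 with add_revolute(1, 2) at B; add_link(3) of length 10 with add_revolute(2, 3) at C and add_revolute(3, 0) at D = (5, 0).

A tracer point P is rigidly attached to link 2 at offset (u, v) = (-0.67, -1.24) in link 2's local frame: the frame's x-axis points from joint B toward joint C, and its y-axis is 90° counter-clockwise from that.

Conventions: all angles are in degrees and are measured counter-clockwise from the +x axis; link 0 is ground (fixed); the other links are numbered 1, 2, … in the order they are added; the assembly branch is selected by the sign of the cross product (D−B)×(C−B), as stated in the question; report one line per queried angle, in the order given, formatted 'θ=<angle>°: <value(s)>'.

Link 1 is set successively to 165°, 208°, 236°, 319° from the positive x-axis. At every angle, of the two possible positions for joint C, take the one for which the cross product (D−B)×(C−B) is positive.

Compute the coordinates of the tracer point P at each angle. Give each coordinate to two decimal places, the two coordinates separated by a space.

A=(0,0), D=(5.00,0)
θ=165°: B = A + 2.00·(cos165°, sin165°) = (-1.9319, 0.5176)
θ=165°: |BD| = 6.9512
θ=165°: circle(B,9.00) ∩ circle(D,10.00): a=2.1089, h=8.7494
θ=165°:   candidates: C₊=(0.8227,9.0857) cross=60.819; C₋=(-0.4804,-8.3645) cross=-60.819
θ=165°:   branch + wants cross > 0 → take C=(0.8227,9.0857) (cross=60.819)
θ=165°: ex = (C−B)/|BC| = (0.3061,0.9520); ey = (-0.9520,0.3061)
θ=165°: P = B + -0.67·ex + -1.24·ey = (-0.9564,-0.4997)
θ=208°: B = A + 2.00·(cos208°, sin208°) = (-1.7659, -0.9389)
θ=208°: |BD| = 6.8307
θ=208°: circle(B,9.00) ∩ circle(D,10.00): a=2.0246, h=8.7693
θ=208°:   candidates: C₊=(-0.9659,8.0254) cross=59.901; C₋=(1.4449,-9.3467) cross=-59.901
θ=208°:   branch + wants cross > 0 → take C=(-0.9659,8.0254) (cross=59.901)
θ=208°: ex = (C−B)/|BC| = (0.0889,0.9960); ey = (-0.9960,0.0889)
θ=208°: P = B + -0.67·ex + -1.24·ey = (-0.5904,-1.7165)
θ=236°: B = A + 2.00·(cos236°, sin236°) = (-1.1184, -1.6581)
θ=236°: |BD| = 6.3391
θ=236°: circle(B,9.00) ∩ circle(D,10.00): a=1.6709, h=8.8435
θ=236°:   candidates: C₊=(-1.8188,7.3146) cross=56.060; C₋=(2.8075,-9.7567) cross=-56.060
θ=236°:   branch + wants cross > 0 → take C=(-1.8188,7.3146) (cross=56.060)
θ=236°: ex = (C−B)/|BC| = (-0.0778,0.9970); ey = (-0.9970,-0.0778)
θ=236°: P = B + -0.67·ex + -1.24·ey = (0.1700,-2.2295)
θ=319°: B = A + 2.00·(cos319°, sin319°) = (1.5094, -1.3121)
θ=319°: |BD| = 3.7290
θ=319°: circle(B,9.00) ∩ circle(D,10.00): a=-0.6830, h=8.9740
θ=319°:   candidates: C₊=(-2.2876,6.8477) cross=33.465; C₋=(4.0277,-9.9526) cross=-33.465
θ=319°:   branch + wants cross > 0 → take C=(-2.2876,6.8477) (cross=33.465)
θ=319°: ex = (C−B)/|BC| = (-0.4219,0.9066); ey = (-0.9066,-0.4219)
θ=319°: P = B + -0.67·ex + -1.24·ey = (2.9163,-1.3964)

θ=165°: -0.96 -0.50
θ=208°: -0.59 -1.72
θ=236°: 0.17 -2.23
θ=319°: 2.92 -1.40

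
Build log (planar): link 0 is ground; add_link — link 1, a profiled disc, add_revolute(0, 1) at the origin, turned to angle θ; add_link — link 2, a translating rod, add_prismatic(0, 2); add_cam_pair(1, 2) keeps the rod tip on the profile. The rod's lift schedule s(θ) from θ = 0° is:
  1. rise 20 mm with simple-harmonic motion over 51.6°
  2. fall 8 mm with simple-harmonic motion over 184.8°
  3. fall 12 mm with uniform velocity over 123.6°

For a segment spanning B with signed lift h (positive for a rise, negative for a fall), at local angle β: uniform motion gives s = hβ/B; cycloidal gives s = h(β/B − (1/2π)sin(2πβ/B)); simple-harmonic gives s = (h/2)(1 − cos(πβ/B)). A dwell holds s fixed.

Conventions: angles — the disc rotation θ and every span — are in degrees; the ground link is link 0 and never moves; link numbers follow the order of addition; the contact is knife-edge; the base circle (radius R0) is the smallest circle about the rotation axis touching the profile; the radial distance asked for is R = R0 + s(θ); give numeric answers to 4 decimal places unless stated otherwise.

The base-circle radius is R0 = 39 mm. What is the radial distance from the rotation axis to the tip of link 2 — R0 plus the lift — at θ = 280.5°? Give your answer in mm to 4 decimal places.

seg 1 [0°–51.6°] simple-harmonic, h=20: full span → s += 20 → s = 20.0000
seg 2 [51.6°–236.4°] simple-harmonic, h=-8: full span → s += -8 → s = 12.0000
seg 3 [236.4°–360°] uniform, h=-12: θ=280.5° here. β=44.1, B=123.6. -12·44.1/123.6 = -4.2816 → s = 7.7184
R = R0 + s = 39 + 7.7184 = 46.7184

46.7184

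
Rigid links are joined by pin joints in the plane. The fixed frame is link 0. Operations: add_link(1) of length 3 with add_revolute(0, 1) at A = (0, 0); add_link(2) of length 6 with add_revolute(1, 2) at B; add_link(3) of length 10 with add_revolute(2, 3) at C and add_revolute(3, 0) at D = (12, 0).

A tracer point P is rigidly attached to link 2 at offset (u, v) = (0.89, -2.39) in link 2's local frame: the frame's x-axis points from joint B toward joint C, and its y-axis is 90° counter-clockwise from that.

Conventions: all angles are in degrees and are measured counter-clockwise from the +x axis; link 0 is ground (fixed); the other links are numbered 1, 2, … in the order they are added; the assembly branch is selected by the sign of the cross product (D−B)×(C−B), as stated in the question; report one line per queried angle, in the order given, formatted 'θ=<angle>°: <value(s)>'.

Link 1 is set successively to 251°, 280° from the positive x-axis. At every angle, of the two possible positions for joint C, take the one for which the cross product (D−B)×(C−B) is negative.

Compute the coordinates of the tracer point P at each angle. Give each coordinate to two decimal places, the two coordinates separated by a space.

A=(0,0), D=(12.00,0)
θ=251°: B = A + 3.00·(cos251°, sin251°) = (-0.9767, -2.8366)
θ=251°: |BD| = 13.2831
θ=251°: circle(B,6.00) ∩ circle(D,10.00): a=4.2325, h=4.2528
θ=251°:   candidates: C₊=(2.2500,2.2220) cross=56.490; C₋=(4.0663,-6.0874) cross=-56.490
θ=251°:   branch - wants cross < 0 → take C=(4.0663,-6.0874) (cross=-56.490)
θ=251°: ex = (C−B)/|BC| = (0.8405,-0.5418); ey = (0.5418,0.8405)
θ=251°: P = B + 0.89·ex + -2.39·ey = (-1.5236,-5.3276)
θ=280°: B = A + 3.00·(cos280°, sin280°) = (0.5209, -2.9544)
θ=280°: |BD| = 11.8532
θ=280°: circle(B,6.00) ∩ circle(D,10.00): a=3.2269, h=5.0584
θ=280°:   candidates: C₊=(2.3852,2.7486) cross=59.958; C₋=(4.9068,-7.0489) cross=-59.958
θ=280°:   branch - wants cross < 0 → take C=(4.9068,-7.0489) (cross=-59.958)
θ=280°: ex = (C−B)/|BC| = (0.7310,-0.6824); ey = (0.6824,0.7310)
θ=280°: P = B + 0.89·ex + -2.39·ey = (-0.4594,-5.3088)

θ=251°: -1.52 -5.33
θ=280°: -0.46 -5.31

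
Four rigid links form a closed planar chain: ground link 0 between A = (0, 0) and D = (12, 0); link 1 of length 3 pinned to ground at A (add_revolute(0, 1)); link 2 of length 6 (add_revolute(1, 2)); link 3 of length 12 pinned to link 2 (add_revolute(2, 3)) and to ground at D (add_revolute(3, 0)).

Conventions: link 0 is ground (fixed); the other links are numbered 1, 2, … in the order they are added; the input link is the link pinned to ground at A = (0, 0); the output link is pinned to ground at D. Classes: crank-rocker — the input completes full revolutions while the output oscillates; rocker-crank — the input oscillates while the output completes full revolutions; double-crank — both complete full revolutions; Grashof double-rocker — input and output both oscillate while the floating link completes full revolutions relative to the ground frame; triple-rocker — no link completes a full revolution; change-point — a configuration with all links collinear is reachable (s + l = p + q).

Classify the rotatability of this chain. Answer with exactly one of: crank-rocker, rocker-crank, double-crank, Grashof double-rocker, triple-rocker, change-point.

lengths: ground=12, input=3, coupler=6, output=12
sorted: s=3 (shortest), l=12 (longest), p+q=18
s + l = 15 vs p + q = 18
s + l < p + q (Grashof) with shortest = input link → crank-rocker

crank-rocker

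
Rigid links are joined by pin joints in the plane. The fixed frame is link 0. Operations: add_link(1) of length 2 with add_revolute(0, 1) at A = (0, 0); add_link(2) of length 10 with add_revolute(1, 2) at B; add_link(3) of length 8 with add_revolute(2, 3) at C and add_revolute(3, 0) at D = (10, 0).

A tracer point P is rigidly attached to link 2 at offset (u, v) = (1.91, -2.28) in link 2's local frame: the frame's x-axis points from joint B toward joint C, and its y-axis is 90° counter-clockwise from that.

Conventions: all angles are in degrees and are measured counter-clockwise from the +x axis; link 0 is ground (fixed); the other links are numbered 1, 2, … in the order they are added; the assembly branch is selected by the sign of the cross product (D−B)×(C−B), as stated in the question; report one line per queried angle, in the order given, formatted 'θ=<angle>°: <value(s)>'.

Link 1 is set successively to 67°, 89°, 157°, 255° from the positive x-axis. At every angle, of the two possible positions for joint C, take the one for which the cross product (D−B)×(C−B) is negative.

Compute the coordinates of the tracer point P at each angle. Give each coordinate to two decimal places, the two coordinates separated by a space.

A=(0,0), D=(10.00,0)
θ=67°: B = A + 2.00·(cos67°, sin67°) = (0.7815, 1.8410)
θ=67°: |BD| = 9.4006
θ=67°: circle(B,10.00) ∩ circle(D,8.00): a=6.6151, h=7.4994
θ=67°:   candidates: C₊=(8.7371,7.8997) cross=70.499; C₋=(5.7997,-6.8087) cross=-70.499
θ=67°:   branch - wants cross < 0 → take C=(5.7997,-6.8087) (cross=-70.499)
θ=67°: ex = (C−B)/|BC| = (0.5018,-0.8650); ey = (0.8650,0.5018)
θ=67°: P = B + 1.91·ex + -2.28·ey = (-0.2322,-0.9552)
θ=89°: B = A + 2.00·(cos89°, sin89°) = (0.0349, 1.9997)
θ=89°: |BD| = 10.1638
θ=89°: circle(B,10.00) ∩ circle(D,8.00): a=6.8529, h=7.2827
θ=89°:   candidates: C₊=(8.1867,7.7918) cross=74.020; C₋=(5.3210,-6.4890) cross=-74.020
θ=89°:   branch - wants cross < 0 → take C=(5.3210,-6.4890) (cross=-74.020)
θ=89°: ex = (C−B)/|BC| = (0.5286,-0.8489); ey = (0.8489,0.5286)
θ=89°: P = B + 1.91·ex + -2.28·ey = (-0.8909,-0.8269)
θ=157°: B = A + 2.00·(cos157°, sin157°) = (-1.8410, 0.7815)
θ=157°: |BD| = 11.8668
θ=157°: circle(B,10.00) ∩ circle(D,8.00): a=7.4502, h=6.6704
θ=157°:   candidates: C₊=(6.0323,6.9468) cross=79.156; C₋=(5.1538,-6.3651) cross=-79.156
θ=157°:   branch - wants cross < 0 → take C=(5.1538,-6.3651) (cross=-79.156)
θ=157°: ex = (C−B)/|BC| = (0.6995,-0.7147); ey = (0.7147,0.6995)
θ=157°: P = B + 1.91·ex + -2.28·ey = (-2.1344,-2.1783)
θ=255°: B = A + 2.00·(cos255°, sin255°) = (-0.5176, -1.9319)
θ=255°: |BD| = 10.6936
θ=255°: circle(B,10.00) ∩ circle(D,8.00): a=7.0300, h=7.1119
θ=255°:   candidates: C₊=(5.1119,6.3330) cross=76.051; C₋=(7.6815,-7.6567) cross=-76.051
θ=255°:   branch - wants cross < 0 → take C=(7.6815,-7.6567) (cross=-76.051)
θ=255°: ex = (C−B)/|BC| = (0.8199,-0.5725); ey = (0.5725,0.8199)
θ=255°: P = B + 1.91·ex + -2.28·ey = (-0.2569,-4.8947)

θ=67°: -0.23 -0.96
θ=89°: -0.89 -0.83
θ=157°: -2.13 -2.18
θ=255°: -0.26 -4.89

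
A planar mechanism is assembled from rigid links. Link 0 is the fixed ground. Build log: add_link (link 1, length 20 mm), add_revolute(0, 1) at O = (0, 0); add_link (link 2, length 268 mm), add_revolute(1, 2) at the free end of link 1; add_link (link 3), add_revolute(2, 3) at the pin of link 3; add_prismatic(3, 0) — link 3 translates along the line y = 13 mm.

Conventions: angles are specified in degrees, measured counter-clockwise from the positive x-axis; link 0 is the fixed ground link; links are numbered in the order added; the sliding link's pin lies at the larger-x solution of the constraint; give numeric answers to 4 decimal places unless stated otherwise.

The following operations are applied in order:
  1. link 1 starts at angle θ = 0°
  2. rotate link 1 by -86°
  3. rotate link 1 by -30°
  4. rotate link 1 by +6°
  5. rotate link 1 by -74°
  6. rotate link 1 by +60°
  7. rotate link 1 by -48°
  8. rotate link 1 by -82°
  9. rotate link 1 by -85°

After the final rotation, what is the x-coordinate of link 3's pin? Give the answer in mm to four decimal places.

geometry: r = 20 mm, L = 268 mm, e = 13 mm; θ starts at 0°
rotate link 1 by -86°: θ ← 0° -86° = -86°
rotate link 1 by -30°: θ ← -86° -30° = -116°
rotate link 1 by +6°: θ ← -116° +6° = -110°
rotate link 1 by -74°: θ ← -110° -74° = -184°
rotate link 1 by +60°: θ ← -184° +60° = -124°
rotate link 1 by -48°: θ ← -124° -48° = -172°
rotate link 1 by -82°: θ ← -172° -82° = -254°
rotate link 1 by -85°: θ ← -254° -85° = -339°
crank pin P = (r cos θ, r sin θ) = (18.671609, 7.167359)
h = r sin θ − e = 7.167359 − 13 = -5.832641
x = r cos θ + √(L² − h²) = 18.671609 + 267.936523 = 286.608131

286.6081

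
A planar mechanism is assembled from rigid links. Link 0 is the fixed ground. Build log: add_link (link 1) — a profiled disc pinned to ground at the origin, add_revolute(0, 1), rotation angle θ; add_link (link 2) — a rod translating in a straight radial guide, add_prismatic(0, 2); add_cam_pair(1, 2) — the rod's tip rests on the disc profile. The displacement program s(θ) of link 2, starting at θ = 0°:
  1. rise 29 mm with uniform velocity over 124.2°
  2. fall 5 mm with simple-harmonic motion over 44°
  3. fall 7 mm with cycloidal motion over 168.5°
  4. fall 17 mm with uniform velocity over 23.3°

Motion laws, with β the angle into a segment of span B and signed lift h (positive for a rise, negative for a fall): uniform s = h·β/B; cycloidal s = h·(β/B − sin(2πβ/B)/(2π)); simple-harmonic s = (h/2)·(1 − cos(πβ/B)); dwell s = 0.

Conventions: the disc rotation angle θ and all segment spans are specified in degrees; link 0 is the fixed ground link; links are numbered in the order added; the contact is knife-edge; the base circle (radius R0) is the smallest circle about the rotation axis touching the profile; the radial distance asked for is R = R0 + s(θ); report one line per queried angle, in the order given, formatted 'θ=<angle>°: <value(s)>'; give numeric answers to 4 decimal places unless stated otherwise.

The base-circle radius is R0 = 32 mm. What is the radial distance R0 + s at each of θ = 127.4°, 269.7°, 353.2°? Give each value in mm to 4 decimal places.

seg 1 [0°–124.2°] uniform, h=29: full span → s += 29 → s = 29.0000
seg 2 [124.2°–168.2°] simple-harmonic, h=-5: θ=127.4° here. β=3.2, B=44. -5/2·(1 − cos(π·0.0727)) = -0.0650 → s = 28.9350
seg 2 [124.2°–168.2°] simple-harmonic, h=-5: full span → s += -5 → s = 24.0000
seg 3 [168.2°–336.7°] cycloidal, h=-7: θ=269.7° here. β=101.5, B=168.5. -7·(0.6024 − sin(2π·0.6024)/(2π)) = -4.8848 → s = 19.1152
seg 3 [168.2°–336.7°] cycloidal, h=-7: full span → s += -7 → s = 17.0000
seg 4 [336.7°–360°] uniform, h=-17: θ=353.2° here. β=16.5, B=23.3. -17·16.5/23.3 = -12.0386 → s = 4.9614
θ=127.4°: R = R0 + s = 32 + 28.9350 = 60.9350
θ=269.7°: R = R0 + s = 32 + 19.1152 = 51.1152
θ=353.2°: R = R0 + s = 32 + 4.9614 = 36.9614

θ=127.4°: 60.9350
θ=269.7°: 51.1152
θ=353.2°: 36.9614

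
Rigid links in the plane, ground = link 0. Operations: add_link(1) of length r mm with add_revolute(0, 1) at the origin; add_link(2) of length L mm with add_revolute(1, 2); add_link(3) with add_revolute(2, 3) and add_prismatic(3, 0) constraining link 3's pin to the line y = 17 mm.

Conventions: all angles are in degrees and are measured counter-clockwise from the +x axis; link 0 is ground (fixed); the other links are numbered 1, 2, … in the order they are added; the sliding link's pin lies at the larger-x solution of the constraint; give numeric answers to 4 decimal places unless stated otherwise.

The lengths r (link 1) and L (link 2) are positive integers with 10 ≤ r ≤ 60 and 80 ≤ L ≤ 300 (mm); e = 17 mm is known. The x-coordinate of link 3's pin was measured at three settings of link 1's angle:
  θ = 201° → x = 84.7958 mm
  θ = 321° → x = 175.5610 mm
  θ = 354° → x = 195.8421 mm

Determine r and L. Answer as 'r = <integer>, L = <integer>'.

constraint per measurement: (x − r cos θ)² + (r sin θ − e)² = L²
subtracting the θ₁ and θ₂ equations cancels the r² and L² terms:
r = (x₁² − x₂²) / (2[(x₁cos θ₁ + e sin θ₁) − (x₂cos θ₂ + e sin θ₂)]) = 56.0000 → r = 56
L² = (x₁ − r cos θ₁)² + (r sin θ₁ − e)² = 20163.9946 → L = 142.0000 → L = 142
check at θ₃=354°: x = 195.8421 (printed 195.8421) ✓

r = 56, L = 142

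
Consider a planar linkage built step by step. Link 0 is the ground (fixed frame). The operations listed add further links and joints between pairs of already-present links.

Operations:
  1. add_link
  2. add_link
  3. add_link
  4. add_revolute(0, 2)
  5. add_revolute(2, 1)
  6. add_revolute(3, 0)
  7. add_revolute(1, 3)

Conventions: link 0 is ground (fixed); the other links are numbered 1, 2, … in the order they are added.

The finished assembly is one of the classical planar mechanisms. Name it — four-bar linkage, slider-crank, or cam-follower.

links: 4 (incl. ground); joints: 4 revolute, 0 prismatic, 0 higher (cam) pair, forming one closed loop
4 links in a single 4R loop → four-bar linkage

four-bar linkage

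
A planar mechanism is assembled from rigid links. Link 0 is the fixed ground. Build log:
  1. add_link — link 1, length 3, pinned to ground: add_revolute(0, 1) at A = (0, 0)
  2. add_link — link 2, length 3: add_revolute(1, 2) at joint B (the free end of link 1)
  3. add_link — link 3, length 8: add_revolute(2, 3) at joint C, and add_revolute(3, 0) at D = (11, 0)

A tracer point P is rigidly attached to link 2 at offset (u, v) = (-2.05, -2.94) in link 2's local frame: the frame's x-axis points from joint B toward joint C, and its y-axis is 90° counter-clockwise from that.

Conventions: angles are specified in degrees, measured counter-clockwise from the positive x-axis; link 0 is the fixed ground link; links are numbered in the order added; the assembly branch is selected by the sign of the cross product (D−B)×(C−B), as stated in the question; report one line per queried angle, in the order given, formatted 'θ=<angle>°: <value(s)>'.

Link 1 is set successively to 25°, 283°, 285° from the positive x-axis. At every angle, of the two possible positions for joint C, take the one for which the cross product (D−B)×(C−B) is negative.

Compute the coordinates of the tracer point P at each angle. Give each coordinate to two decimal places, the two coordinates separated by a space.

A=(0,0), D=(11.00,0)
θ=25°: B = A + 3.00·(cos25°, sin25°) = (2.7189, 1.2679)
θ=25°: |BD| = 8.3776
θ=25°: circle(B,3.00) ∩ circle(D,8.00): a=0.9062, h=2.8599
θ=25°:   candidates: C₊=(4.0475,3.9576) cross=23.959; C₋=(3.1819,-1.6962) cross=-23.959
θ=25°:   branch - wants cross < 0 → take C=(3.1819,-1.6962) (cross=-23.959)
θ=25°: ex = (C−B)/|BC| = (0.1543,-0.9880); ey = (0.9880,0.1543)
θ=25°: P = B + -2.05·ex + -2.94·ey = (-0.5022,2.8396)
θ=283°: B = A + 3.00·(cos283°, sin283°) = (0.6749, -2.9231)
θ=283°: |BD| = 10.7309
θ=283°: circle(B,3.00) ∩ circle(D,8.00): a=2.8028, h=1.0697
θ=283°:   candidates: C₊=(3.0803,-1.1303) cross=11.479; C₋=(3.6631,-3.1889) cross=-11.479
θ=283°:   branch - wants cross < 0 → take C=(3.6631,-3.1889) (cross=-11.479)
θ=283°: ex = (C−B)/|BC| = (0.9961,-0.0886); ey = (0.0886,0.9961)
θ=283°: P = B + -2.05·ex + -2.94·ey = (-1.6276,-5.6699)
θ=285°: B = A + 3.00·(cos285°, sin285°) = (0.7765, -2.8978)
θ=285°: |BD| = 10.6263
θ=285°: circle(B,3.00) ∩ circle(D,8.00): a=2.7252, h=1.2543
θ=285°:   candidates: C₊=(3.0564,-0.9479) cross=13.328; C₋=(3.7404,-3.3613) cross=-13.328
θ=285°:   branch - wants cross < 0 → take C=(3.7404,-3.3613) (cross=-13.328)
θ=285°: ex = (C−B)/|BC| = (0.9880,-0.1545); ey = (0.1545,0.9880)
θ=285°: P = B + -2.05·ex + -2.94·ey = (-1.7032,-5.4857)

θ=25°: -0.50 2.84
θ=283°: -1.63 -5.67
θ=285°: -1.70 -5.49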